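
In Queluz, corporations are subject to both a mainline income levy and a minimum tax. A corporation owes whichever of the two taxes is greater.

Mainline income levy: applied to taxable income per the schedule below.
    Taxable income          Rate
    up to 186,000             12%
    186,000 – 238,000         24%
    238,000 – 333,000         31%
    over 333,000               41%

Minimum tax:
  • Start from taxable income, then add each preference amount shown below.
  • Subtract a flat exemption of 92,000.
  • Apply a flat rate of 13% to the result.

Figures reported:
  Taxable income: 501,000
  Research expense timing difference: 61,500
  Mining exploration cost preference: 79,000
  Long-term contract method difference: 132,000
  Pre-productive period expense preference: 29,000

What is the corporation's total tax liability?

133,130

Minimum tax:
  Adjusted income: 501,000 + 61,500 + 79,000 + 132,000 + 29,000 = 802,500
  Less exemption 92,000 → base 710,500
  710,500 × 13% = 92,365

Mainline income levy:
  186,000 × 12% = 22,320
  52,000 × 24% = 12,480
  95,000 × 31% = 29,450
  168,000 × 41% = 68,880
  → 133,130

133,130 > 92,365, so the mainline income levy governs.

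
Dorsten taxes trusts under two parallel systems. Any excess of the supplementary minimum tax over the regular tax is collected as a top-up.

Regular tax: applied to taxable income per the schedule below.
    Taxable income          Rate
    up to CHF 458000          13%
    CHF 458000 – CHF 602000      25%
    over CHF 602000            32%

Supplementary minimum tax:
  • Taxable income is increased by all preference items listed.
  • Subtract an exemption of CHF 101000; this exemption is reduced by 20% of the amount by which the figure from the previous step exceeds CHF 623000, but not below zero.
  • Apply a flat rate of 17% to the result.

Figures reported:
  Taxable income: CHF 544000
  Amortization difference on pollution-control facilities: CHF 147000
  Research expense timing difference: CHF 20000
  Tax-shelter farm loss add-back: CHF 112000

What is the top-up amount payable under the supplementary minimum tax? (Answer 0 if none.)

Regular tax:
  CHF 458000 × 13% = CHF 59540
  CHF 86000 × 25% = CHF 21500
  → CHF 81040

Supplementary minimum tax:
  Adjusted income: CHF 544000 + CHF 147000 + CHF 20000 + CHF 112000 = CHF 823000
  Exemption: CHF 101000 − 20% × (CHF 823000 − CHF 623000) = CHF 101000 − CHF 40000 = CHF 61000
  Base: CHF 823000 − CHF 61000 = CHF 762000
  CHF 762000 × 17% = CHF 129540

Excess of supplementary minimum tax over regular tax: CHF 129540 − CHF 81040 = CHF 48500.

CHF 48500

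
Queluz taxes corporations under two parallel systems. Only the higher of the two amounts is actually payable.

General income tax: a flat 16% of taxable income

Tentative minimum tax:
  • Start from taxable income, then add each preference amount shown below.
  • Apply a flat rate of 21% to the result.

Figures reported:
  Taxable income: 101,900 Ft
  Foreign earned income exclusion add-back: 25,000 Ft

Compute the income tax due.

26,649 Ft

Tentative minimum tax:
  Adjusted income: 101,900 Ft + 25,000 Ft = 126,900 Ft
  126,900 Ft × 21% = 26,649 Ft

General income tax:
  101,900 Ft × 16% = 16,304 Ft

26,649 Ft > 16,304 Ft, so the tentative minimum tax is the binding amount.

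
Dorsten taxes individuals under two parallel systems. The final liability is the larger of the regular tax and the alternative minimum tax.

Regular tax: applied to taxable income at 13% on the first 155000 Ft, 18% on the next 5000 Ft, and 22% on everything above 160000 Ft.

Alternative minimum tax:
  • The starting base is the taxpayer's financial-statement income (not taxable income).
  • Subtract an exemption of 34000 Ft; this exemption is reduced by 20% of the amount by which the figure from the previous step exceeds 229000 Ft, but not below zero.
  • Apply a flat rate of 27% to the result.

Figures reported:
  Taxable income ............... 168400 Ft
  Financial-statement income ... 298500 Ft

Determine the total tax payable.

Regular tax:
  155000 Ft × 13% = 20150 Ft
  5000 Ft × 18% = 900 Ft
  8400 Ft × 22% = 1848 Ft
  → 22898 Ft

Alternative minimum tax:
  Base (financial-statement income): 298500 Ft
  Exemption: 34000 Ft − 20% × (298500 Ft − 229000 Ft) = 34000 Ft − 13900 Ft = 20100 Ft
  Base: 298500 Ft − 20100 Ft = 278400 Ft
  278400 Ft × 27% = 75168 Ft

75168 Ft > 22898 Ft, so the alternative minimum tax is the binding amount.

75168 Ft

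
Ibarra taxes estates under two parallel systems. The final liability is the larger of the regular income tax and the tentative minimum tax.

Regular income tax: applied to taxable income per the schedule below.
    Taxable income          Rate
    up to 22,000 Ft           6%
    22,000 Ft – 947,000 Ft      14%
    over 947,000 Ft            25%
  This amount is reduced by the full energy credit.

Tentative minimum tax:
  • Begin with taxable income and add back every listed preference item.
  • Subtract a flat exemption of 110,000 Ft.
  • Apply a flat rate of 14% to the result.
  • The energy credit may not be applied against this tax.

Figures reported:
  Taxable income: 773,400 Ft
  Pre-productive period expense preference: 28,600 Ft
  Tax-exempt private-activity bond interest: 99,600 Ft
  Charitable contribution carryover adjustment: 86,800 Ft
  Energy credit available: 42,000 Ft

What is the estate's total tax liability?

Tentative minimum tax:
  Adjusted income: 773,400 Ft + 28,600 Ft + 99,600 Ft + 86,800 Ft = 988,400 Ft
  Less exemption 110,000 Ft → base 878,400 Ft
  878,400 Ft × 14% = 122,976 Ft

Regular income tax:
  22,000 Ft × 6% = 1,320 Ft
  751,400 Ft × 14% = 105,196 Ft
  → 106,516 Ft
  Less energy credit 42,000 Ft → 64,516 Ft

122,976 Ft > 64,516 Ft, so the tentative minimum tax is the binding amount.

122,976 Ft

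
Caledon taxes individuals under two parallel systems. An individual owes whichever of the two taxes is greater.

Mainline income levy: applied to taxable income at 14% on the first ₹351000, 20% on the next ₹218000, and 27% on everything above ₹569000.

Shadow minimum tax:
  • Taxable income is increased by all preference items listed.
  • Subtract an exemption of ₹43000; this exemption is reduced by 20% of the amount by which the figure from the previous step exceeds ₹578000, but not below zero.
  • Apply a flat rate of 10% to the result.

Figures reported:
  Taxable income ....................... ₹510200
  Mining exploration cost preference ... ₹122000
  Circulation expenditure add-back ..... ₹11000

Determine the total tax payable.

Mainline income levy:
  ₹351000 × 14% = ₹49140
  ₹159200 × 20% = ₹31840
  → ₹80980

Shadow minimum tax:
  Adjusted income: ₹510200 + ₹122000 + ₹11000 = ₹643200
  Exemption: ₹43000 − 20% × (₹643200 − ₹578000) = ₹43000 − ₹13040 = ₹29960
  Base: ₹643200 − ₹29960 = ₹613240
  ₹613240 × 10% = ₹61324

₹80980 > ₹61324, so the mainline income levy governs.

₹80980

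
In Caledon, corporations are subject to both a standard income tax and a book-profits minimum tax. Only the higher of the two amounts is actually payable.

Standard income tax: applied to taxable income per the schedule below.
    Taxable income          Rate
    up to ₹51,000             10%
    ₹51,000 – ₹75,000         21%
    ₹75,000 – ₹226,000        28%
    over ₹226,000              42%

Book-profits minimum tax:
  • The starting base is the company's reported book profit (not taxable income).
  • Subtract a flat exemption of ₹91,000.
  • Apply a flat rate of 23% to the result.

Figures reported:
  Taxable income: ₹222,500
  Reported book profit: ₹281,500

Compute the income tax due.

Standard income tax:
  ₹51,000 × 10% = ₹5,100
  ₹24,000 × 21% = ₹5,040
  ₹147,500 × 28% = ₹41,300
  → ₹51,440

Book-profits minimum tax:
  Base (reported book profit): ₹281,500
  Less exemption ₹91,000 → base ₹190,500
  ₹190,500 × 23% = ₹43,815

₹51,440 > ₹43,815, so the standard income tax governs.

₹51,440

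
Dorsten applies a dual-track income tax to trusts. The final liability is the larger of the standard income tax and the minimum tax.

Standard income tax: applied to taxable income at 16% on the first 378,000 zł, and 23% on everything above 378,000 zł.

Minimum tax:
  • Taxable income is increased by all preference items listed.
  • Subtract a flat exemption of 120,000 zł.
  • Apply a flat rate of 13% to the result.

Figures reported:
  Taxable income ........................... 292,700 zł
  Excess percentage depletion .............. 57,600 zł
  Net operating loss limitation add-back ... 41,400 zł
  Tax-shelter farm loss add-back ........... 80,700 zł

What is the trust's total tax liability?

46,832 zł

Minimum tax:
  Adjusted income: 292,700 zł + 57,600 zł + 41,400 zł + 80,700 zł = 472,400 zł
  Less exemption 120,000 zł → base 352,400 zł
  352,400 zł × 13% = 45,812 zł

Standard income tax:
  292,700 zł × 16% = 46,832 zł

46,832 zł > 45,812 zł, so the standard income tax governs.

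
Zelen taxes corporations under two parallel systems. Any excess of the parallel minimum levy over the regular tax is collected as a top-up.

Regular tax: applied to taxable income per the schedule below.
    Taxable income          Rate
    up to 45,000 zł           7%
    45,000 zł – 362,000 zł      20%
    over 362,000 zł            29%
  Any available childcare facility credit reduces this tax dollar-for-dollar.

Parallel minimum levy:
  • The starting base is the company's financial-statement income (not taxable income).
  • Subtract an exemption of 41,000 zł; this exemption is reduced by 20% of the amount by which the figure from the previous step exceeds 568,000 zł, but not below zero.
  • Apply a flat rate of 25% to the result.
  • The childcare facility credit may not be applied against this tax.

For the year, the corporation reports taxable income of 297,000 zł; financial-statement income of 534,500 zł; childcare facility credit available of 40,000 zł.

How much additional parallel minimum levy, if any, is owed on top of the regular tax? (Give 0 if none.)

109,825 zł

Regular tax:
  45,000 zł × 7% = 3,150 zł
  252,000 zł × 20% = 50,400 zł
  → 53,550 zł
  Less childcare facility credit 40,000 zł → 13,550 zł

Parallel minimum levy:
  Base (financial-statement income): 534,500 zł
  Exemption: 534,500 zł ≤ 568,000 zł, so full 41,000 zł applies
  Base: 534,500 zł − 41,000 zł = 493,500 zł
  493,500 zł × 25% = 123,375 zł

Excess of parallel minimum levy over regular tax: 123,375 zł − 13,550 zł = 109,825 zł.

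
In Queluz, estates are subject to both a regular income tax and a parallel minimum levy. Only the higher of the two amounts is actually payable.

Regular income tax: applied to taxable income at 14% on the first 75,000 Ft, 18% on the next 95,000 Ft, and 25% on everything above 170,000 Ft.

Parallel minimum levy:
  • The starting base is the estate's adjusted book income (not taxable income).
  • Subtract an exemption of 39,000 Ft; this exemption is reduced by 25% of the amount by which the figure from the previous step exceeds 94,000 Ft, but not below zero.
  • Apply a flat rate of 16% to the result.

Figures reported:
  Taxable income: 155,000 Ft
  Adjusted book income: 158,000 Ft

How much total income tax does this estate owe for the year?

Regular income tax:
  75,000 Ft × 14% = 10,500 Ft
  80,000 Ft × 18% = 14,400 Ft
  → 24,900 Ft

Parallel minimum levy:
  Base (adjusted book income): 158,000 Ft
  Exemption: 39,000 Ft − 25% × (158,000 Ft − 94,000 Ft) = 39,000 Ft − 16,000 Ft = 23,000 Ft
  Base: 158,000 Ft − 23,000 Ft = 135,000 Ft
  135,000 Ft × 16% = 21,600 Ft

24,900 Ft > 21,600 Ft, so the regular income tax governs.

24,900 Ft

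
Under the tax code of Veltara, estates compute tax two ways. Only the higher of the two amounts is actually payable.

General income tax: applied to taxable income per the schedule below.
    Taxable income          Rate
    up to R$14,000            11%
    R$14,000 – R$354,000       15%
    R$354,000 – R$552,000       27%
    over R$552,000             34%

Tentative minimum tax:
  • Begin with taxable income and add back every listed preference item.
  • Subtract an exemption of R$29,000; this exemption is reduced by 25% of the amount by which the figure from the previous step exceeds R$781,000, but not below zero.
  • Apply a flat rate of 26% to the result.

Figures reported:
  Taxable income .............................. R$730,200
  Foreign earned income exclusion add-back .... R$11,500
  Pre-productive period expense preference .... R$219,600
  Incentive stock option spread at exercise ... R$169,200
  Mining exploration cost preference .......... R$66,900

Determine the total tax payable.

R$311,324

General income tax:
  R$14,000 × 11% = R$1,540
  R$340,000 × 15% = R$51,000
  R$198,000 × 27% = R$53,460
  R$178,200 × 34% = R$60,588
  → R$166,588

Tentative minimum tax:
  Adjusted income: R$730,200 + R$11,500 + R$219,600 + R$169,200 + R$66,900 = R$1,197,400
  Exemption: 25% × (R$1,197,400 − R$781,000) = R$104,100 ≥ R$29,000, so the exemption is fully phased out
  Base: R$1,197,400 − R$0 = R$1,197,400
  R$1,197,400 × 26% = R$311,324

R$311,324 > R$166,588, so the tentative minimum tax is the binding amount.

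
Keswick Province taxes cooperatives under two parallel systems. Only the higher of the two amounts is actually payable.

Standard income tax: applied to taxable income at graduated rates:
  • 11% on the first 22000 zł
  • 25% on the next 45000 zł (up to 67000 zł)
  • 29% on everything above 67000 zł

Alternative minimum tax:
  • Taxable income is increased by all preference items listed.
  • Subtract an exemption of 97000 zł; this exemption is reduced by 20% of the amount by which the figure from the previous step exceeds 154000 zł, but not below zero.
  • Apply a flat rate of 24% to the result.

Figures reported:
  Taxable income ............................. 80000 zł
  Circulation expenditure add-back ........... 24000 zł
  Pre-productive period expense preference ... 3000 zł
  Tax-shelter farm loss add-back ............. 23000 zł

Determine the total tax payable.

Alternative minimum tax:
  Adjusted income: 80000 zł + 24000 zł + 3000 zł + 23000 zł = 130000 zł
  Exemption: 130000 zł ≤ 154000 zł, so full 97000 zł applies
  Base: 130000 zł − 97000 zł = 33000 zł
  33000 zł × 24% = 7920 zł

Standard income tax:
  22000 zł × 11% = 2420 zł
  45000 zł × 25% = 11250 zł
  13000 zł × 29% = 3770 zł
  → 17440 zł

17440 zł > 7920 zł, so the standard income tax governs.

17440 zł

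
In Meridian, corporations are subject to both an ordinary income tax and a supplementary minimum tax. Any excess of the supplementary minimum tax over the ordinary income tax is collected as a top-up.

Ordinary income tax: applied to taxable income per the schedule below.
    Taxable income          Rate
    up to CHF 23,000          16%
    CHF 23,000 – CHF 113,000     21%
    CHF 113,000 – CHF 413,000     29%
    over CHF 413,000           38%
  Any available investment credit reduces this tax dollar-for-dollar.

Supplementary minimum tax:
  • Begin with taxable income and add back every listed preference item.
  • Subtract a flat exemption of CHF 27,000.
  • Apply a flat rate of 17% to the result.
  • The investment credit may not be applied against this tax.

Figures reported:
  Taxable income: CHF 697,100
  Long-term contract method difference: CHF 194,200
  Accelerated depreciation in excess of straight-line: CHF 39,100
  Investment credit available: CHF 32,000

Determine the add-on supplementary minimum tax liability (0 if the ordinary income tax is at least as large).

CHF 0

Ordinary income tax:
  CHF 23,000 × 16% = CHF 3,680
  CHF 90,000 × 21% = CHF 18,900
  CHF 300,000 × 29% = CHF 87,000
  CHF 284,100 × 38% = CHF 107,958
  → CHF 217,538
  Less investment credit CHF 32,000 → CHF 185,538

Supplementary minimum tax:
  Adjusted income: CHF 697,100 + CHF 194,200 + CHF 39,100 = CHF 930,400
  Less exemption CHF 27,000 → base CHF 903,400
  CHF 903,400 × 17% = CHF 153,578

CHF 153,578 ≤ CHF 185,538, so no add-on is due.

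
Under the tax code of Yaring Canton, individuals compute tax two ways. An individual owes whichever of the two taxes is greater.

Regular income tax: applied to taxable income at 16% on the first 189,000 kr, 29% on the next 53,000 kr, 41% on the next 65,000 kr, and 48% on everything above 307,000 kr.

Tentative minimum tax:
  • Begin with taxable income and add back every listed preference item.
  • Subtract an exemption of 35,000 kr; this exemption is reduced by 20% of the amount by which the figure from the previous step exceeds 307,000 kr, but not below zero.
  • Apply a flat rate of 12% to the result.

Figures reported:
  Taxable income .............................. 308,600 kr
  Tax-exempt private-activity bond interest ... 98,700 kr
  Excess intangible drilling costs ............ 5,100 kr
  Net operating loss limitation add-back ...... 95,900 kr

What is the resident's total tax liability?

73,028 kr

Tentative minimum tax:
  Adjusted income: 308,600 kr + 98,700 kr + 5,100 kr + 95,900 kr = 508,300 kr
  Exemption: 20% × (508,300 kr − 307,000 kr) = 40,260 kr ≥ 35,000 kr, so the exemption is fully phased out
  Base: 508,300 kr − 0 kr = 508,300 kr
  508,300 kr × 12% = 60,996 kr

Regular income tax:
  189,000 kr × 16% = 30,240 kr
  53,000 kr × 29% = 15,370 kr
  65,000 kr × 41% = 26,650 kr
  1,600 kr × 48% = 768 kr
  → 73,028 kr

73,028 kr > 60,996 kr, so the regular income tax governs.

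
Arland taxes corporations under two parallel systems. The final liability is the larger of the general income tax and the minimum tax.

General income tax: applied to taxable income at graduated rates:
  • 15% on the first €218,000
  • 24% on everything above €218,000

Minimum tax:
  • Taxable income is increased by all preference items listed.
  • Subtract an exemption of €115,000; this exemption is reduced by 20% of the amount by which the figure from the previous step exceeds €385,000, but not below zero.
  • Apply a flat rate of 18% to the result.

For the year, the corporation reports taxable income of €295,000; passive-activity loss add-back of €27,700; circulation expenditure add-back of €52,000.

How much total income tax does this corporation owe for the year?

General income tax:
  €218,000 × 15% = €32,700
  €77,000 × 24% = €18,480
  → €51,180

Minimum tax:
  Adjusted income: €295,000 + €27,700 + €52,000 = €374,700
  Exemption: €374,700 ≤ €385,000, so full €115,000 applies
  Base: €374,700 − €115,000 = €259,700
  €259,700 × 18% = €46,746

€51,180 > €46,746, so the general income tax governs.

€51,180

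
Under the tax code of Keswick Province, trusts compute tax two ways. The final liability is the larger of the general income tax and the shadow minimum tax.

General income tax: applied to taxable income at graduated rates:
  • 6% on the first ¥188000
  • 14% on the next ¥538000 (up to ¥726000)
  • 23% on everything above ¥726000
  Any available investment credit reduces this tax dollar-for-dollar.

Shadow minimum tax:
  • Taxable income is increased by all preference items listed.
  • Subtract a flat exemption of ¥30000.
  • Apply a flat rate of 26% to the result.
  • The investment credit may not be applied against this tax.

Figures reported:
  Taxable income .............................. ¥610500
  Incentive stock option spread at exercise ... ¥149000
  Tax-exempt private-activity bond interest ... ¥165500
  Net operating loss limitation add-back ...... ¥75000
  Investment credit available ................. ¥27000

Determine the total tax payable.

General income tax:
  ¥188000 × 6% = ¥11280
  ¥422500 × 14% = ¥59150
  → ¥70430
  Less investment credit ¥27000 → ¥43430

Shadow minimum tax:
  Adjusted income: ¥610500 + ¥149000 + ¥165500 + ¥75000 = ¥1000000
  Less exemption ¥30000 → base ¥970000
  ¥970000 × 26% = ¥252200

¥252200 > ¥43430, so the shadow minimum tax is the binding amount.

¥252200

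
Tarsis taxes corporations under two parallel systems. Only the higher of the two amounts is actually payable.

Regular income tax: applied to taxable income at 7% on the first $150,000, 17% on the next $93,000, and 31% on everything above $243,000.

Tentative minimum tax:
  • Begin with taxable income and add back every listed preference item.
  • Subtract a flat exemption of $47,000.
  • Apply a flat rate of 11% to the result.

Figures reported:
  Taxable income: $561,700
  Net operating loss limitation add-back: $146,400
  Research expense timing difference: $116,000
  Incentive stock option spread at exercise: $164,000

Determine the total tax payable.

$125,107

Tentative minimum tax:
  Adjusted income: $561,700 + $146,400 + $116,000 + $164,000 = $988,100
  Less exemption $47,000 → base $941,100
  $941,100 × 11% = $103,521

Regular income tax:
  $150,000 × 7% = $10,500
  $93,000 × 17% = $15,810
  $318,700 × 31% = $98,797
  → $125,107

$125,107 > $103,521, so the regular income tax governs.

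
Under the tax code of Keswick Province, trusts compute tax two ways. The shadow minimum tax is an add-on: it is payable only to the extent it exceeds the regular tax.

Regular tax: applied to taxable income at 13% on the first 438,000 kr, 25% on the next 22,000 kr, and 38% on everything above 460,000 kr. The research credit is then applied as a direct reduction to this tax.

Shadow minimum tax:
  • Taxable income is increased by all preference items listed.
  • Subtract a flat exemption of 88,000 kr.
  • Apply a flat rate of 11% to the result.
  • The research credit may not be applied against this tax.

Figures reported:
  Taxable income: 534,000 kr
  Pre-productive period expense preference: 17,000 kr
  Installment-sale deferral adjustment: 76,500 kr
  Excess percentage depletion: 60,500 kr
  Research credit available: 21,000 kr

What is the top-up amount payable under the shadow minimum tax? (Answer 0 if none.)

Regular tax:
  438,000 kr × 13% = 56,940 kr
  22,000 kr × 25% = 5,500 kr
  74,000 kr × 38% = 28,120 kr
  → 90,560 kr
  Less research credit 21,000 kr → 69,560 kr

Shadow minimum tax:
  Adjusted income: 534,000 kr + 17,000 kr + 76,500 kr + 60,500 kr = 688,000 kr
  Less exemption 88,000 kr → base 600,000 kr
  600,000 kr × 11% = 66,000 kr

66,000 kr ≤ 69,560 kr, so no add-on is due.

0 kr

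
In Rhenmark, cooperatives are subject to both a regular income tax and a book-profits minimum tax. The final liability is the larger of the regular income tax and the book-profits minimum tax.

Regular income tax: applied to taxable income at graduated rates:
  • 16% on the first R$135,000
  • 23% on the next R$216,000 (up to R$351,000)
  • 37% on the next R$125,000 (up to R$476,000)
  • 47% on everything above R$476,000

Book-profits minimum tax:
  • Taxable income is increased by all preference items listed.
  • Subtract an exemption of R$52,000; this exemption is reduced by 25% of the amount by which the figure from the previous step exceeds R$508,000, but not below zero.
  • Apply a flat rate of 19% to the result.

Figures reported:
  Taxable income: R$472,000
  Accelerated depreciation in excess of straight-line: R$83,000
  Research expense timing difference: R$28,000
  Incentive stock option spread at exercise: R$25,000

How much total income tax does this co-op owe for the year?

Regular income tax:
  R$135,000 × 16% = R$21,600
  R$216,000 × 23% = R$49,680
  R$121,000 × 37% = R$44,770
  → R$116,050

Book-profits minimum tax:
  Adjusted income: R$472,000 + R$83,000 + R$28,000 + R$25,000 = R$608,000
  Exemption: R$52,000 − 25% × (R$608,000 − R$508,000) = R$52,000 − R$25,000 = R$27,000
  Base: R$608,000 − R$27,000 = R$581,000
  R$581,000 × 19% = R$110,390

R$116,050 > R$110,390, so the regular income tax governs.

R$116,050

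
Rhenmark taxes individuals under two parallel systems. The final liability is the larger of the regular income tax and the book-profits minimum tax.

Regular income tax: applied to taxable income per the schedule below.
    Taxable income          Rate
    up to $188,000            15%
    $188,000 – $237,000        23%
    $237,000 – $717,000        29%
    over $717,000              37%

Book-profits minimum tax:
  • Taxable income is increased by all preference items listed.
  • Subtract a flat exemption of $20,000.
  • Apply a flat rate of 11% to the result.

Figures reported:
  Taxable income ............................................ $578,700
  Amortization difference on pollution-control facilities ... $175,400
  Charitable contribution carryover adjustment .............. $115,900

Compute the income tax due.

$138,563

Regular income tax:
  $188,000 × 15% = $28,200
  $49,000 × 23% = $11,270
  $341,700 × 29% = $99,093
  → $138,563

Book-profits minimum tax:
  Adjusted income: $578,700 + $175,400 + $115,900 = $870,000
  Less exemption $20,000 → base $850,000
  $850,000 × 11% = $93,500

$138,563 > $93,500, so the regular income tax governs.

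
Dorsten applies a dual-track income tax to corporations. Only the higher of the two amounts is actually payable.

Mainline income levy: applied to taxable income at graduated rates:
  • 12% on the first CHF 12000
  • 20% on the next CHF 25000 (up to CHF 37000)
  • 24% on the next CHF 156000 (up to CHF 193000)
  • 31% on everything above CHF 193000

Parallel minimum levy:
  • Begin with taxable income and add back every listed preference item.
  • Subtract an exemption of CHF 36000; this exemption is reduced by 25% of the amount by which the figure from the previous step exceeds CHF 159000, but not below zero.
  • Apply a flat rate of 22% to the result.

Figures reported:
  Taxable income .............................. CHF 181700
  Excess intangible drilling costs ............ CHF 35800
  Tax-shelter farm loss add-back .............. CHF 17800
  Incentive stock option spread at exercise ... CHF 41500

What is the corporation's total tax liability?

Parallel minimum levy:
  Adjusted income: CHF 181700 + CHF 35800 + CHF 17800 + CHF 41500 = CHF 276800
  Exemption: CHF 36000 − 25% × (CHF 276800 − CHF 159000) = CHF 36000 − CHF 29450 = CHF 6550
  Base: CHF 276800 − CHF 6550 = CHF 270250
  CHF 270250 × 22% = CHF 59455

Mainline income levy:
  CHF 12000 × 12% = CHF 1440
  CHF 25000 × 20% = CHF 5000
  CHF 144700 × 24% = CHF 34728
  → CHF 41168

CHF 59455 > CHF 41168, so the parallel minimum levy is the binding amount.

CHF 59455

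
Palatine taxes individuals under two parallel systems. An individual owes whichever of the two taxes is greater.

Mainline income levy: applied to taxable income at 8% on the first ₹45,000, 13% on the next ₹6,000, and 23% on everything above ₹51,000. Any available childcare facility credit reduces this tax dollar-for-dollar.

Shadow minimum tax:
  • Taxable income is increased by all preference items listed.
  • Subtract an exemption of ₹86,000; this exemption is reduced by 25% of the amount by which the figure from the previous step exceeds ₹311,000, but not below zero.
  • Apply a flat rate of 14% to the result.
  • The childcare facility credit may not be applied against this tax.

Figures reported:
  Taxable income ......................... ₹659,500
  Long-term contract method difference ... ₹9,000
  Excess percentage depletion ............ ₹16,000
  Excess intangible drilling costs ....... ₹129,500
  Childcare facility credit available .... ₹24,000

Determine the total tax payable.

₹120,335

Shadow minimum tax:
  Adjusted income: ₹659,500 + ₹9,000 + ₹16,000 + ₹129,500 = ₹814,000
  Exemption: 25% × (₹814,000 − ₹311,000) = ₹125,750 ≥ ₹86,000, so the exemption is fully phased out
  Base: ₹814,000 − ₹0 = ₹814,000
  ₹814,000 × 14% = ₹113,960

Mainline income levy:
  ₹45,000 × 8% = ₹3,600
  ₹6,000 × 13% = ₹780
  ₹608,500 × 23% = ₹139,955
  → ₹144,335
  Less childcare facility credit ₹24,000 → ₹120,335

₹120,335 > ₹113,960, so the mainline income levy governs.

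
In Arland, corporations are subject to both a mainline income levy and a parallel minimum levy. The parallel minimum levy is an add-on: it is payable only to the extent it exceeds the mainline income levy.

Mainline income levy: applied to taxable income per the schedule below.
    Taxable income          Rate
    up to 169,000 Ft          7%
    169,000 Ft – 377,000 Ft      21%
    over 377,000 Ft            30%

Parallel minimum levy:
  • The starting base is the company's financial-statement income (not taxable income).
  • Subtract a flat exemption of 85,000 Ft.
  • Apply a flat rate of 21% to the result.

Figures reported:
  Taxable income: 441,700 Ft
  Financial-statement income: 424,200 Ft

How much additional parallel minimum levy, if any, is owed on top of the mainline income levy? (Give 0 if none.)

Mainline income levy:
  169,000 Ft × 7% = 11,830 Ft
  208,000 Ft × 21% = 43,680 Ft
  64,700 Ft × 30% = 19,410 Ft
  → 74,920 Ft

Parallel minimum levy:
  Base (financial-statement income): 424,200 Ft
  Less exemption 85,000 Ft → base 339,200 Ft
  339,200 Ft × 21% = 71,232 Ft

71,232 Ft ≤ 74,920 Ft, so no add-on is due.

0 Ft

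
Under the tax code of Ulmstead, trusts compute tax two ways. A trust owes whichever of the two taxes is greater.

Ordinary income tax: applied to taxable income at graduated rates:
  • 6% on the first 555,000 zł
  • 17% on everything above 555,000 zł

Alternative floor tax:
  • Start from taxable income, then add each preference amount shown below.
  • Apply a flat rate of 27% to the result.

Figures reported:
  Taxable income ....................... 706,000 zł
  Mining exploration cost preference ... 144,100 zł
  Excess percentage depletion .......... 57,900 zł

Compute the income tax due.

245,160 zł

Alternative floor tax:
  Adjusted income: 706,000 zł + 144,100 zł + 57,900 zł = 908,000 zł
  908,000 zł × 27% = 245,160 zł

Ordinary income tax:
  555,000 zł × 6% = 33,300 zł
  151,000 zł × 17% = 25,670 zł
  → 58,970 zł

245,160 zł > 58,970 zł, so the alternative floor tax is the binding amount.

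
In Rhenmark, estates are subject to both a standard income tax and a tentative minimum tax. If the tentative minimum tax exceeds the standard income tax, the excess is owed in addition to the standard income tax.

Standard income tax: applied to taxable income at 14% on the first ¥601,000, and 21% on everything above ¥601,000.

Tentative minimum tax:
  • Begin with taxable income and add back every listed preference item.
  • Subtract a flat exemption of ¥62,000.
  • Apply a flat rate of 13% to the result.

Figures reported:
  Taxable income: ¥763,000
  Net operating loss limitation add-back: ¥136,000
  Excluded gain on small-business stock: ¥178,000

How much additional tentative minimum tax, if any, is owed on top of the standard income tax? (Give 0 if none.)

¥13,790

Standard income tax:
  ¥601,000 × 14% = ¥84,140
  ¥162,000 × 21% = ¥34,020
  → ¥118,160

Tentative minimum tax:
  Adjusted income: ¥763,000 + ¥136,000 + ¥178,000 = ¥1,077,000
  Less exemption ¥62,000 → base ¥1,015,000
  ¥1,015,000 × 13% = ¥131,950

Excess of tentative minimum tax over standard income tax: ¥131,950 − ¥118,160 = ¥13,790.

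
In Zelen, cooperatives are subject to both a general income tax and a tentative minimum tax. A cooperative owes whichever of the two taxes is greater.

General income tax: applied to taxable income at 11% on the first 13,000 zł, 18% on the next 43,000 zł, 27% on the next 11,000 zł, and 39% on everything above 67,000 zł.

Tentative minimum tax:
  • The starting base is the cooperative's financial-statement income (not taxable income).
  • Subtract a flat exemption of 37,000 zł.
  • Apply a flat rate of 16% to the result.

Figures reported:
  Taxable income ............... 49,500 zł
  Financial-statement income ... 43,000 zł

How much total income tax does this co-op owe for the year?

General income tax:
  13,000 zł × 11% = 1,430 zł
  36,500 zł × 18% = 6,570 zł
  → 8,000 zł

Tentative minimum tax:
  Base (financial-statement income): 43,000 zł
  Less exemption 37,000 zł → base 6,000 zł
  6,000 zł × 16% = 960 zł

8,000 zł > 960 zł, so the general income tax governs.

8,000 zł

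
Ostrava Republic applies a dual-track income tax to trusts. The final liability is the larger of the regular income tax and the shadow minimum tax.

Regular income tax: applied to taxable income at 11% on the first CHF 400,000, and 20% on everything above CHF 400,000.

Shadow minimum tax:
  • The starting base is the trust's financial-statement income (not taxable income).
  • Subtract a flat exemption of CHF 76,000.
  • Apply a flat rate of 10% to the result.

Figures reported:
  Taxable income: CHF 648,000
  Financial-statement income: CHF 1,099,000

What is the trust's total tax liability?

Shadow minimum tax:
  Base (financial-statement income): CHF 1,099,000
  Less exemption CHF 76,000 → base CHF 1,023,000
  CHF 1,023,000 × 10% = CHF 102,300

Regular income tax:
  CHF 400,000 × 11% = CHF 44,000
  CHF 248,000 × 20% = CHF 49,600
  → CHF 93,600

CHF 102,300 > CHF 93,600, so the shadow minimum tax is the binding amount.

CHF 102,300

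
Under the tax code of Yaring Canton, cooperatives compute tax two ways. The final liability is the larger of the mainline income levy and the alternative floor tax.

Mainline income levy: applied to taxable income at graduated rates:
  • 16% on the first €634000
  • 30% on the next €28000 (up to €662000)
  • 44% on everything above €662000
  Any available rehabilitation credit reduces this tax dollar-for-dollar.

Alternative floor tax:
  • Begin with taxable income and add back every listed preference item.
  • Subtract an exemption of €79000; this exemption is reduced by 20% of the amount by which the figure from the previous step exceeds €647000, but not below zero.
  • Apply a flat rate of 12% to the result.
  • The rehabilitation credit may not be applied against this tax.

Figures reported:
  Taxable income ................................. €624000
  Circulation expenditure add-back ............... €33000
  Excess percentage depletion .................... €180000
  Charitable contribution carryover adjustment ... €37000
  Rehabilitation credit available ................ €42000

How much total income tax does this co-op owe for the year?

€100848

Alternative floor tax:
  Adjusted income: €624000 + €33000 + €180000 + €37000 = €874000
  Exemption: €79000 − 20% × (€874000 − €647000) = €79000 − €45400 = €33600
  Base: €874000 − €33600 = €840400
  €840400 × 12% = €100848

Mainline income levy:
  €624000 × 16% = €99840
  Less rehabilitation credit €42000 → €57840

€100848 > €57840, so the alternative floor tax is the binding amount.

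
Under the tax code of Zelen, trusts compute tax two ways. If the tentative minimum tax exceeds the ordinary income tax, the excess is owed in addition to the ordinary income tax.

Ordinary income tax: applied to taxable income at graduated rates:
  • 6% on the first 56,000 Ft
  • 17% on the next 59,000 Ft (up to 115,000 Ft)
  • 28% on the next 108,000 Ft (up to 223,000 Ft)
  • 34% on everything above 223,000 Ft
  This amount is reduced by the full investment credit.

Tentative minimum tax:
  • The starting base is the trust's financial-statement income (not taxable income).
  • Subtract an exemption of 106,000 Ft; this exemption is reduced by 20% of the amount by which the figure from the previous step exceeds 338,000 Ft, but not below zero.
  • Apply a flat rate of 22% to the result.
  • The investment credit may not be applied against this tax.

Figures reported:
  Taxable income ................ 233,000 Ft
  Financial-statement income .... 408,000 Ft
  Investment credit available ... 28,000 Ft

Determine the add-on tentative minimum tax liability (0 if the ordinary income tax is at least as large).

50,490 Ft

Tentative minimum tax:
  Base (financial-statement income): 408,000 Ft
  Exemption: 106,000 Ft − 20% × (408,000 Ft − 338,000 Ft) = 106,000 Ft − 14,000 Ft = 92,000 Ft
  Base: 408,000 Ft − 92,000 Ft = 316,000 Ft
  316,000 Ft × 22% = 69,520 Ft

Ordinary income tax:
  56,000 Ft × 6% = 3,360 Ft
  59,000 Ft × 17% = 10,030 Ft
  108,000 Ft × 28% = 30,240 Ft
  10,000 Ft × 34% = 3,400 Ft
  → 47,030 Ft
  Less investment credit 28,000 Ft → 19,030 Ft

Excess of tentative minimum tax over ordinary income tax: 69,520 Ft − 19,030 Ft = 50,490 Ft.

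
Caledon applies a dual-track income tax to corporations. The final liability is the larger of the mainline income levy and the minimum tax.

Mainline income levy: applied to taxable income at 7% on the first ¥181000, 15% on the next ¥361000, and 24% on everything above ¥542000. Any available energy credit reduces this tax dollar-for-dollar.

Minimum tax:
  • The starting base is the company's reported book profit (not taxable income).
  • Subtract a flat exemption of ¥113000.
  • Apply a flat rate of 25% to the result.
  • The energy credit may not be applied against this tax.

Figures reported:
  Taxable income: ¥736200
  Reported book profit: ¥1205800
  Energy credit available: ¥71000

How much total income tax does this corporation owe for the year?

¥273200

Minimum tax:
  Base (reported book profit): ¥1205800
  Less exemption ¥113000 → base ¥1092800
  ¥1092800 × 25% = ¥273200

Mainline income levy:
  ¥181000 × 7% = ¥12670
  ¥361000 × 15% = ¥54150
  ¥194200 × 24% = ¥46608
  → ¥113428
  Less energy credit ¥71000 → ¥42428

¥273200 > ¥42428, so the minimum tax is the binding amount.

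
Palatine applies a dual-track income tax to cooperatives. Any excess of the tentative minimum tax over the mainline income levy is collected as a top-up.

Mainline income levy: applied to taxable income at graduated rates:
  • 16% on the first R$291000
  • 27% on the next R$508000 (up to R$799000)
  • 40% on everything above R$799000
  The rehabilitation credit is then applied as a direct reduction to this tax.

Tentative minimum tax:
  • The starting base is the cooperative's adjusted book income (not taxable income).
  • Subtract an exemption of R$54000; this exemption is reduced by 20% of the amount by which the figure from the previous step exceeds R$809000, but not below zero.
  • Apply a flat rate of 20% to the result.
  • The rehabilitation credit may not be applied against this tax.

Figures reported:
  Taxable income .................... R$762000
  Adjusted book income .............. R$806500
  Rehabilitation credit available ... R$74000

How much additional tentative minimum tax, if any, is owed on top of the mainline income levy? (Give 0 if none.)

Mainline income levy:
  R$291000 × 16% = R$46560
  R$471000 × 27% = R$127170
  → R$173730
  Less rehabilitation credit R$74000 → R$99730

Tentative minimum tax:
  Base (adjusted book income): R$806500
  Exemption: R$806500 ≤ R$809000, so full R$54000 applies
  Base: R$806500 − R$54000 = R$752500
  R$752500 × 20% = R$150500

Excess of tentative minimum tax over mainline income levy: R$150500 − R$99730 = R$50770.

R$50770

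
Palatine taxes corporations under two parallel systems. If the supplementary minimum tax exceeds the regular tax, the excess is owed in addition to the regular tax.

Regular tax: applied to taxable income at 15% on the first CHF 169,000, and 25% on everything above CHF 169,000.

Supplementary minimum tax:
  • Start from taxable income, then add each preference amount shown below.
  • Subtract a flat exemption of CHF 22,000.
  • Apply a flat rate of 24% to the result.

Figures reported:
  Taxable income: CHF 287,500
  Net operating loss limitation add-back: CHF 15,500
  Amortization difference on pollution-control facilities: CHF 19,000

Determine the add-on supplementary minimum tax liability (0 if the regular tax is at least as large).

Regular tax:
  CHF 169,000 × 15% = CHF 25,350
  CHF 118,500 × 25% = CHF 29,625
  → CHF 54,975

Supplementary minimum tax:
  Adjusted income: CHF 287,500 + CHF 15,500 + CHF 19,000 = CHF 322,000
  Less exemption CHF 22,000 → base CHF 300,000
  CHF 300,000 × 24% = CHF 72,000

Excess of supplementary minimum tax over regular tax: CHF 72,000 − CHF 54,975 = CHF 17,025.

CHF 17,025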